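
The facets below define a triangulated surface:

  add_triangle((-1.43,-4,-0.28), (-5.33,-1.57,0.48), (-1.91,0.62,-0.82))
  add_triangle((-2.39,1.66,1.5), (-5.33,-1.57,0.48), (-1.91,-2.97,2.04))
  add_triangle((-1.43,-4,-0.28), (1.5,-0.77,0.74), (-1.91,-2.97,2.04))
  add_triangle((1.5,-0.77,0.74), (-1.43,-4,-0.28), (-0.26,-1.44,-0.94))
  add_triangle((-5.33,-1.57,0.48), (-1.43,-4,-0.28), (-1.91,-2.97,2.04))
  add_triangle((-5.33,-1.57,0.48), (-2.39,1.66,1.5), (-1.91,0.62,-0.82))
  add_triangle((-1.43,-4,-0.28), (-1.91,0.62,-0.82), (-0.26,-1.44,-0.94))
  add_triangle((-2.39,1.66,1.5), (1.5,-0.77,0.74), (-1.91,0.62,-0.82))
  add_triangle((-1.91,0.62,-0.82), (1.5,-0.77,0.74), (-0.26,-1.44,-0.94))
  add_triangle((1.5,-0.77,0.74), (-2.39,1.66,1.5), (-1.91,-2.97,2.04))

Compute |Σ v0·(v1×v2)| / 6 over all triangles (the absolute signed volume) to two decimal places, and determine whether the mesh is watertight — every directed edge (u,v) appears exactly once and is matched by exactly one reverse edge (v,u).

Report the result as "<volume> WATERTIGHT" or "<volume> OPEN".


Per-triangle v0·(v1×v2)/6:
  t1: +3.5832
  t2: +6.6704
  t3: +3.1094
  t4: +1.1281
  t5: +6.8128
  t6: +3.4329
  t7: +1.3392
  t8: -0.2547
  t9: -0.1212
  t10: +2.9688
Σ = +28.6689 → |volume| = 28.67

Directed edges: 30 total, each appears once with its reverse present → watertight.

28.67 WATERTIGHT


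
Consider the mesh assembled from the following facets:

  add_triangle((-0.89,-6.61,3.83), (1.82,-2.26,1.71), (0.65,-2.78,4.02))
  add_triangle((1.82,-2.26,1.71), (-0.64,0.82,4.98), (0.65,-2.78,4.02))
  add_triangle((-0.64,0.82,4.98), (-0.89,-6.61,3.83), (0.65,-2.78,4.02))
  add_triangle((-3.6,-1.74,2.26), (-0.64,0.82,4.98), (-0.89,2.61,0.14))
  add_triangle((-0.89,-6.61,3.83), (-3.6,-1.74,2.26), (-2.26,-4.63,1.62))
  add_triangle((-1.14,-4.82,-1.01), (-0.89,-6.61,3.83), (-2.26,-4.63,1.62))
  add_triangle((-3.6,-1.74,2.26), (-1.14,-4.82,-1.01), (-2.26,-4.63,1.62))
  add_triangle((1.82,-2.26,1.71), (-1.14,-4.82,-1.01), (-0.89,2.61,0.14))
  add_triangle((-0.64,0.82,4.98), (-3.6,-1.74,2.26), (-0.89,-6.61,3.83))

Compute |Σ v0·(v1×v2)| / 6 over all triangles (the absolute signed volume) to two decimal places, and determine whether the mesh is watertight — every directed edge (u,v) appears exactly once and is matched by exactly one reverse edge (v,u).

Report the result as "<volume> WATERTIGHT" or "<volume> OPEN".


Per-triangle v0·(v1×v2)/6:
  t1: +5.1862
  t2: +3.3662
  t3: +8.1475
  t4: +8.6349
  t5: +6.1975
  t6: +6.2816
  t7: +4.1783
  t8: -1.8744
  t9: +19.1922
Σ = +59.3100 → |volume| = 59.31

Directed edges: 27 total; 9 unmatched, e.g. (-0.89,-6.61,3.83)→(1.82,-2.26,1.71) → open.

59.31 OPEN


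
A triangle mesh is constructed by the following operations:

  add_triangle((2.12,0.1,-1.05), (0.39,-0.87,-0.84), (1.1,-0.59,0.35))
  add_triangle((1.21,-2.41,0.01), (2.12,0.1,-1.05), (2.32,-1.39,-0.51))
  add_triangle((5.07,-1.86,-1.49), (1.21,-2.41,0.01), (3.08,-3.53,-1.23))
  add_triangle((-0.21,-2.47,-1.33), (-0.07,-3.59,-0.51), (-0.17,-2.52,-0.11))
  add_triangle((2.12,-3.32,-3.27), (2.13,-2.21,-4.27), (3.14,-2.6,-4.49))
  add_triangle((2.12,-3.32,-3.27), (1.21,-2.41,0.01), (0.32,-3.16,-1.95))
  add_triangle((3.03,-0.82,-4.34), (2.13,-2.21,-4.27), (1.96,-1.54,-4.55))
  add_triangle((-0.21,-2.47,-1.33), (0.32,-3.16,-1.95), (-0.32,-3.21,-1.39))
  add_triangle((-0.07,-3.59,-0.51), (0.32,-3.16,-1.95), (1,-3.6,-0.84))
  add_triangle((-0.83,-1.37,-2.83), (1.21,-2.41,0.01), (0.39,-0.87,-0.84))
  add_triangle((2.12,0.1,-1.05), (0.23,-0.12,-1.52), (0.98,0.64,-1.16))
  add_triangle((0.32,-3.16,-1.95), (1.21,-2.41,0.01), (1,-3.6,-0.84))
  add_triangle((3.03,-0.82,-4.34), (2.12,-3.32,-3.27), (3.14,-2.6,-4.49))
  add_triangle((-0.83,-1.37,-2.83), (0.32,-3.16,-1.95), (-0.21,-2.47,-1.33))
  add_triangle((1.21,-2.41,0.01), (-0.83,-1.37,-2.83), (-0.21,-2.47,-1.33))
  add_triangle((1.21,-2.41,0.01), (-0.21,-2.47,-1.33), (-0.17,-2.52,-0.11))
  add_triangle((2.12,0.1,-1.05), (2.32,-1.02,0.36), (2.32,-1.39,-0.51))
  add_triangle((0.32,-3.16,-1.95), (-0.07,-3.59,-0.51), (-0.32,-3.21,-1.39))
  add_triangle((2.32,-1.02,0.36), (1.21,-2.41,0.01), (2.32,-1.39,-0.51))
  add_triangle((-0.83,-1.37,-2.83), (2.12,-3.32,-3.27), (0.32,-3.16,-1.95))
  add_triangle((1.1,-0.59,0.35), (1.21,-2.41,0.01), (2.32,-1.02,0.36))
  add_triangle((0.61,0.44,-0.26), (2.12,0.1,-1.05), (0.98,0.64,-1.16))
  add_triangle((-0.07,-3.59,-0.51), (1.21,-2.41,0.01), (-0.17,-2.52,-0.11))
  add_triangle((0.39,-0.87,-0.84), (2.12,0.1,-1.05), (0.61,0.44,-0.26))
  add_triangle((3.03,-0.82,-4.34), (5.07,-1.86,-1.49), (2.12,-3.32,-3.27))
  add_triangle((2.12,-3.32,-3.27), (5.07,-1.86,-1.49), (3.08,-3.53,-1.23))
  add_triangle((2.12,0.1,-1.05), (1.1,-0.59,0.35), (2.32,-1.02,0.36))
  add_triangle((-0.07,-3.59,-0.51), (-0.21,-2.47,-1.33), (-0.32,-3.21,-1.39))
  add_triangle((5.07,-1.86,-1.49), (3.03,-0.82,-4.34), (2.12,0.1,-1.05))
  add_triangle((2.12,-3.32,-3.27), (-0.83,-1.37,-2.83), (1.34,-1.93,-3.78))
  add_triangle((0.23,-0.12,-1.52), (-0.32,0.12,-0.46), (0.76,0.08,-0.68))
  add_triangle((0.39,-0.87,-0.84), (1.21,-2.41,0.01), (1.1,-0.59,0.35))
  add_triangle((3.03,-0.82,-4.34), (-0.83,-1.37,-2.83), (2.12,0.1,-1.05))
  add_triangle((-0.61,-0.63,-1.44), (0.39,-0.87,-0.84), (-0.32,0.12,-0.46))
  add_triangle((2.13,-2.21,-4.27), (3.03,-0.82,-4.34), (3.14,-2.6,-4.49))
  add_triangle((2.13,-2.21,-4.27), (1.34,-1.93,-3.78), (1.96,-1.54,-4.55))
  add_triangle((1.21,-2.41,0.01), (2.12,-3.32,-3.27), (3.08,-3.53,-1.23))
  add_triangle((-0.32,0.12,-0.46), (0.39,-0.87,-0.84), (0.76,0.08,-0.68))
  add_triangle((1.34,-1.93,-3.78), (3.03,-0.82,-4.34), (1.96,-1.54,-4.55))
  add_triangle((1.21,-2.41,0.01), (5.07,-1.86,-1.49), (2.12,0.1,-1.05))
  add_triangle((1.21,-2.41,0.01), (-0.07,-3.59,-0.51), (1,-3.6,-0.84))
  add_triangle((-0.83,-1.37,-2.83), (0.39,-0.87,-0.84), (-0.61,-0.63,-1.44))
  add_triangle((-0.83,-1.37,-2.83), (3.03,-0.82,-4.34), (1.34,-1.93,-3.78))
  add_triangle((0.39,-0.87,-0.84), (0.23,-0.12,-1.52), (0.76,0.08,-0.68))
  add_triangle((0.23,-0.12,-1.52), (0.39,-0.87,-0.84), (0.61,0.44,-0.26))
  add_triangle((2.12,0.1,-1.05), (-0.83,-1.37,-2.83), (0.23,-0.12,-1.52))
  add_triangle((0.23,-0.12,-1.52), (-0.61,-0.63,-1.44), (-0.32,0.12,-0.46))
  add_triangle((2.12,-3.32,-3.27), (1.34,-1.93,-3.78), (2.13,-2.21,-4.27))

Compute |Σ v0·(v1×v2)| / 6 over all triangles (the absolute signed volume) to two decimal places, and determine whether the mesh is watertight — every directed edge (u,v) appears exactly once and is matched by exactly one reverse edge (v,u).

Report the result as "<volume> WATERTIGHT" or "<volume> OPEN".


31.11 OPEN

Per-triangle v0·(v1×v2)/6:
  t1: -0.4276
  t2: +0.2343
  t3: +1.2811
  t4: +0.0948
  t5: +0.9467
  t6: +2.0279
  t7: +0.8160
  t8: +0.0772
  t9: +0.8862
  t10: -0.4610
  t11: +0.3262
  t12: +0.2018
  t13: -0.2168
  t14: +0.5800
  t15: -0.8346
  t16: -0.7025
  t17: +0.5445
  t18: +0.4445
  t19: +0.6063
  t20: +2.4875
  t21: +0.1375
  t22: +0.1069
  t23: +0.2120
  t24: -0.0808
  t25: +8.0625
  t26: +4.6704
  t27: +0.0148
  t28: -0.0604
  t29: +2.4533
  t30: +1.8607
  t31: +0.0392
  t32: -0.2658
  t33: -0.2324
  t34: -0.0424
  t35: +1.0838
  t36: +0.3106
  t37: +1.4983
  t38: -0.0957
  t39: -0.4307
  t40: -0.4382
  t41: +0.4728
  t42: +0.0209
  t43: +1.6826
  t44: +0.1427
  t45: -0.1469
  t46: +0.5113
  t47: +0.0837
  t48: +0.6227
Σ = +31.1060 → |volume| = 31.11

Directed edges: 144 total; 6 unmatched, e.g. (0.23,-0.12,-1.52)→(0.98,0.64,-1.16) → open.


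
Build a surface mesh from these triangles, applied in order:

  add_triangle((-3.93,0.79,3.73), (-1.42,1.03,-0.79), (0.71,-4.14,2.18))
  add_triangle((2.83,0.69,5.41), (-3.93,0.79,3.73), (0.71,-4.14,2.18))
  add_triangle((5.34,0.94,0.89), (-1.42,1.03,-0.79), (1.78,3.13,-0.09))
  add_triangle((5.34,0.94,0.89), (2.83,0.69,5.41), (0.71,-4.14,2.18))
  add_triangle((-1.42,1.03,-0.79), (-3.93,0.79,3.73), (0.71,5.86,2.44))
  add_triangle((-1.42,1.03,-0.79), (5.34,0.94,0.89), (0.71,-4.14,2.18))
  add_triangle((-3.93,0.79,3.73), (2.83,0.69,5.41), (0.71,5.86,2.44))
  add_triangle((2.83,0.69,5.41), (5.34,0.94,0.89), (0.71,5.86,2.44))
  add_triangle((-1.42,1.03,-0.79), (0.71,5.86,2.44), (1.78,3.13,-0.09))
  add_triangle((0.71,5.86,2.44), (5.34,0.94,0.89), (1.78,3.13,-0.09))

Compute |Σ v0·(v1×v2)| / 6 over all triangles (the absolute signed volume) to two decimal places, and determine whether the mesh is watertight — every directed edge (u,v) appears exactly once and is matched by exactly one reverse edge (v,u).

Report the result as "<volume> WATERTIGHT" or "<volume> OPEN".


123.11 WATERTIGHT

Per-triangle v0·(v1×v2)/6:
  t1: +4.2053
  t2: +23.5502
  t3: +0.9466
  t4: +19.0971
  t5: +9.9237
  t6: -0.2482
  t7: +29.2640
  t8: +24.8097
  t9: +3.7696
  t10: +7.7936
Σ = +123.1117 → |volume| = 123.11

Directed edges: 30 total, each appears once with its reverse present → watertight.


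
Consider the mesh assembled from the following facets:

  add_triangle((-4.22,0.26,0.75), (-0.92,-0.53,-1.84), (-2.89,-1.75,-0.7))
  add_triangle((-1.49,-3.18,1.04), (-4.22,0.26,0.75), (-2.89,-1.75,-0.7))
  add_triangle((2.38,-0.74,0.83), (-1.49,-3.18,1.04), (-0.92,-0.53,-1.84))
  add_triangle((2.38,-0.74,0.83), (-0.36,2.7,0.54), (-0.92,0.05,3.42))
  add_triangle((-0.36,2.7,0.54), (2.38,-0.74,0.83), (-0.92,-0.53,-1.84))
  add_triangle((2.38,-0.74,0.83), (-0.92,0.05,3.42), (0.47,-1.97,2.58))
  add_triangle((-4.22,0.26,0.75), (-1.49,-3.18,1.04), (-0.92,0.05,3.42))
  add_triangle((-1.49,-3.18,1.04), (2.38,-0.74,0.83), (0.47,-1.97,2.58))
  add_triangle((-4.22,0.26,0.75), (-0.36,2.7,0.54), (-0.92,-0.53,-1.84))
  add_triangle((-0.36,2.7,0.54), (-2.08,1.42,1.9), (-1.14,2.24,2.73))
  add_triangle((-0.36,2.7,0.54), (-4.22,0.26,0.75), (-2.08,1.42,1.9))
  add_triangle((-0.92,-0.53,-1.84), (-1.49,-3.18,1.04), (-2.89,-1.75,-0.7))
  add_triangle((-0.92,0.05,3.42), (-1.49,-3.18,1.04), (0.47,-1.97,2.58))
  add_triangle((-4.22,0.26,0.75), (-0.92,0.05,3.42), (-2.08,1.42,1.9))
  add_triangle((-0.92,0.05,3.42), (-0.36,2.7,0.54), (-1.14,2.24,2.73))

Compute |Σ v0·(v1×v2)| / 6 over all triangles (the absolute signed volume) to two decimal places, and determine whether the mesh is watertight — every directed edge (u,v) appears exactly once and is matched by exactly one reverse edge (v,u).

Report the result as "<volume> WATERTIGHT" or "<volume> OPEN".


42.28 OPEN

Per-triangle v0·(v1×v2)/6:
  t1: +2.2161
  t2: +3.8440
  t3: +2.7003
  t4: +3.9027
  t5: +1.3441
  t6: +2.4801
  t7: +7.4901
  t8: +2.3633
  t9: +3.5770
  t10: +1.3297
  t11: +2.4497
  t12: +1.7559
  t13: +3.5050
  t14: +2.9660
  t15: +0.3531
Σ = +42.2772 → |volume| = 42.28

Directed edges: 45 total; 3 unmatched, e.g. (-2.08,1.42,1.9)→(-1.14,2.24,2.73) → open.


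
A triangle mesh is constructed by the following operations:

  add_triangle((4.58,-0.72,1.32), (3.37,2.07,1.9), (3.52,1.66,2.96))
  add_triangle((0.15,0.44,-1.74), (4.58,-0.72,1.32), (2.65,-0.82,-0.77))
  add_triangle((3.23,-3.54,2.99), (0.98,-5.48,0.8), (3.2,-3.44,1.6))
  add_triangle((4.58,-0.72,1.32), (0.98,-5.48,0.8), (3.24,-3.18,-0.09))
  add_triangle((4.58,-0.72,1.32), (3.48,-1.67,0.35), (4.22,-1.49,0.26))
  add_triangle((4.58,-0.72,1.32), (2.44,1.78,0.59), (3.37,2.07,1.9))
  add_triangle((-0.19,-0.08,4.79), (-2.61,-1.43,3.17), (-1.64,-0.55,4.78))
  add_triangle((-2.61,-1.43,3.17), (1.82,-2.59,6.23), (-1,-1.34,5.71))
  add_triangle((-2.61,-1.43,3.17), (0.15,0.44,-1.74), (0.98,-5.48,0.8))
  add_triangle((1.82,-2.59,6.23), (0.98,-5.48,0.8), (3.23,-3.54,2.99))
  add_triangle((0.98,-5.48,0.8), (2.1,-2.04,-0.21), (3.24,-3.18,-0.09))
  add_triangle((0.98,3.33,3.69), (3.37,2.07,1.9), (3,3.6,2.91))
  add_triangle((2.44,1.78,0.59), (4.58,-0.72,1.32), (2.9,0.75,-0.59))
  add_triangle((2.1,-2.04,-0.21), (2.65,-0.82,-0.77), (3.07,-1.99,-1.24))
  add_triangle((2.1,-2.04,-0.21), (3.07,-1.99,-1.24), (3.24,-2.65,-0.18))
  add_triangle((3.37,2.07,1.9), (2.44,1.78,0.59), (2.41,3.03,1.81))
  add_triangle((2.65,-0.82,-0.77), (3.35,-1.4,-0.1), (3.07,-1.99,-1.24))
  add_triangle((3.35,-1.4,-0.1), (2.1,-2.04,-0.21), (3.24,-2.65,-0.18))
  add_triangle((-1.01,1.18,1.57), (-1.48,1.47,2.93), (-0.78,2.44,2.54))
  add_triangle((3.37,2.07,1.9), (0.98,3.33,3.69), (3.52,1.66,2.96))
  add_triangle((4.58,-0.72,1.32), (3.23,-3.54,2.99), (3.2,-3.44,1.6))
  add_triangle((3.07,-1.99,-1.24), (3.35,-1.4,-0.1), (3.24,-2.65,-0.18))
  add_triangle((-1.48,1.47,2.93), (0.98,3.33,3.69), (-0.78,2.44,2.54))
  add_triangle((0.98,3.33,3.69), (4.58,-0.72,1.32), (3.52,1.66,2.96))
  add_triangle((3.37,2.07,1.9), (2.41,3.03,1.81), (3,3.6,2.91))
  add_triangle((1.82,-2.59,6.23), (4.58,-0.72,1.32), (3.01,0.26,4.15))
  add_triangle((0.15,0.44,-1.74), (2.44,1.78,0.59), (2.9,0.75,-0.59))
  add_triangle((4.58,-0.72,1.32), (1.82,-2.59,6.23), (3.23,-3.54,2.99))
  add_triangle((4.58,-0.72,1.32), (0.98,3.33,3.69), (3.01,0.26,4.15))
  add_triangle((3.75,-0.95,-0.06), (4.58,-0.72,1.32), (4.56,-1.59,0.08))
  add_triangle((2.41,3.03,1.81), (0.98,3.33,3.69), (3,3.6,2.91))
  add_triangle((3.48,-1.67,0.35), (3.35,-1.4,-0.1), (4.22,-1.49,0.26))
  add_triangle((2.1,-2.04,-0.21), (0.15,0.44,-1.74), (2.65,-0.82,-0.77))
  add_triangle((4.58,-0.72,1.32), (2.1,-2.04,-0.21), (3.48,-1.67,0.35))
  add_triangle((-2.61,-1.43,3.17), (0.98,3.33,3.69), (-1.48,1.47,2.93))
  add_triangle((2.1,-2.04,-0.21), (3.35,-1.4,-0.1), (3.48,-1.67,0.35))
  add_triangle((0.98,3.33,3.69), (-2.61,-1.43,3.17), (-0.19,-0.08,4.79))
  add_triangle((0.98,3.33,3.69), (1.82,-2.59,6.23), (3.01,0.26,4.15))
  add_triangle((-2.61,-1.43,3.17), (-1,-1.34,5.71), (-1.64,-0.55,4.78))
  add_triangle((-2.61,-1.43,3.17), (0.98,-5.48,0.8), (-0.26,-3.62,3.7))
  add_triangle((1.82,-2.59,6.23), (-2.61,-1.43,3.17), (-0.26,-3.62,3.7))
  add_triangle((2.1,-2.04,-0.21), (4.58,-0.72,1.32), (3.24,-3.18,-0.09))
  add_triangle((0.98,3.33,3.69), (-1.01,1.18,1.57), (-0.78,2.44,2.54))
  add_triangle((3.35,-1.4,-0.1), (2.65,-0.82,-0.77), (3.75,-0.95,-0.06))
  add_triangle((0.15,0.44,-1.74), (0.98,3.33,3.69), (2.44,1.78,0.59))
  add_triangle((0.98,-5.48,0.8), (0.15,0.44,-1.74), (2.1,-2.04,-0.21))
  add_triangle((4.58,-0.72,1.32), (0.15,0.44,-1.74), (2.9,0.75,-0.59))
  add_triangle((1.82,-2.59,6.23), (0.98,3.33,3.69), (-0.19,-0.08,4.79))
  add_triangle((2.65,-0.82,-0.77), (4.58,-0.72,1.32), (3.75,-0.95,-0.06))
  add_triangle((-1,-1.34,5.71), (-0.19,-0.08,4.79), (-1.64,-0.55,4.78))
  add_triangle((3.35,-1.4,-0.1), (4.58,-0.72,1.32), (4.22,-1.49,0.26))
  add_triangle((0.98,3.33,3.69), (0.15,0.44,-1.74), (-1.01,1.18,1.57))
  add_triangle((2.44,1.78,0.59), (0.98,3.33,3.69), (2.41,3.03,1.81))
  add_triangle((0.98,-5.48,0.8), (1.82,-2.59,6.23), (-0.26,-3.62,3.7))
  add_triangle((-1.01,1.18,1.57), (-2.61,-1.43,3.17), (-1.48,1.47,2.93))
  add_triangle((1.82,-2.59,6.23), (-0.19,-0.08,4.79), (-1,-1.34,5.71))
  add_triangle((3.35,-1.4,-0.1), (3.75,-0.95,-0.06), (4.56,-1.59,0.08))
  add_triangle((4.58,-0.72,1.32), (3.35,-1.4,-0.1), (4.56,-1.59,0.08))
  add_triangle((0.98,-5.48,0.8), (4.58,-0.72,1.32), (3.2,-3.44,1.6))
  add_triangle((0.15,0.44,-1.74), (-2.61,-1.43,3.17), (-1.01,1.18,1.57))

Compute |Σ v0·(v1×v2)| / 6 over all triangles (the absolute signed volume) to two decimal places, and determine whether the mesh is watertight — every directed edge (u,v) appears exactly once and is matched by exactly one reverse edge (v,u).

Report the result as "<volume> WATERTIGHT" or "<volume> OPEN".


140.64 WATERTIGHT

Per-triangle v0·(v1×v2)/6:
  t1: +2.2917
  t2: +1.0919
  t3: +3.2349
  t4: +5.2173
  t5: +0.4077
  t6: +1.7585
  t7: -0.6620
  t8: +4.1064
  t9: +3.7676
  t10: +10.8150
  t11: +0.3606
  t12: +1.2295
  t13: +2.2505
  t14: -0.3975
  t15: +0.2124
  t16: +0.7551
  t17: +0.4570
  t18: -0.0525
  t19: +0.2199
  t20: +2.3795
  t21: +3.0475
  t22: +0.7981
  t23: +1.2556
  t24: +0.5831
  t25: +0.6153
  t26: +8.9658
  t27: +1.1600
  t28: +9.5847
  t29: +6.8227
  t30: +0.4207
  t31: +0.7574
  t32: +0.1158
  t33: +0.9556
  t34: +0.1535
  t35: +3.4662
  t36: +0.3123
  t37: +5.4882
  t38: +9.2810
  t39: +1.6423
  t40: +5.8470
  t41: +7.4874
  t42: +0.3257
  t43: -0.3416
  t44: +0.2464
  t45: +2.3532
  t46: +2.5497
  t47: +1.1369
  t48: +7.8324
  t49: +0.0708
  t50: +1.1508
  t51: +0.0348
  t52: +1.6750
  t53: -0.4809
  t54: +8.7799
  t55: +0.5133
  t56: +3.5891
  t57: +0.0653
  t58: +0.1127
  t59: +1.5950
  t60: +1.2281
Σ = +140.6404 → |volume| = 140.64

Directed edges: 180 total, each appears once with its reverse present → watertight.


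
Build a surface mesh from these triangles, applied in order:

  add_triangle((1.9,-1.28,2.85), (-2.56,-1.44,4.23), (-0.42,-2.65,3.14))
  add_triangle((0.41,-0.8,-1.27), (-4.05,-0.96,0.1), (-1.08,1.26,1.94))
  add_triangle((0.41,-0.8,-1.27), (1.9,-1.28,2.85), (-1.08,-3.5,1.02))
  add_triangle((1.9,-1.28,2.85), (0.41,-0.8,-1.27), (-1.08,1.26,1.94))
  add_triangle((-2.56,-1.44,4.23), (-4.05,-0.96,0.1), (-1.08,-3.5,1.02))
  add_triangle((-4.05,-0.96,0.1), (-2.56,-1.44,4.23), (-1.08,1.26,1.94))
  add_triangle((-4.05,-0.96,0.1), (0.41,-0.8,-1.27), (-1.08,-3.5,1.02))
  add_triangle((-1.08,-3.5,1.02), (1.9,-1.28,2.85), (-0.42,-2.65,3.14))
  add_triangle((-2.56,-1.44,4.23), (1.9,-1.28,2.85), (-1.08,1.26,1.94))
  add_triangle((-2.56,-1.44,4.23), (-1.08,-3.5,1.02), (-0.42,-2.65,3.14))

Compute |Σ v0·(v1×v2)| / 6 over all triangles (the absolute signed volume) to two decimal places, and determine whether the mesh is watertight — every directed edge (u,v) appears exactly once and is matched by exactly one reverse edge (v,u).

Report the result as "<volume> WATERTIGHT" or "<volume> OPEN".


35.13 WATERTIGHT

Per-triangle v0·(v1×v2)/6:
  t1: +3.7171
  t2: +0.1305
  t3: +2.9614
  t4: -0.2727
  t5: +8.5654
  t6: +5.3399
  t7: +3.3603
  t8: +2.5951
  t9: +4.9282
  t10: +3.8061
Σ = +35.1313 → |volume| = 35.13

Directed edges: 30 total, each appears once with its reverse present → watertight.


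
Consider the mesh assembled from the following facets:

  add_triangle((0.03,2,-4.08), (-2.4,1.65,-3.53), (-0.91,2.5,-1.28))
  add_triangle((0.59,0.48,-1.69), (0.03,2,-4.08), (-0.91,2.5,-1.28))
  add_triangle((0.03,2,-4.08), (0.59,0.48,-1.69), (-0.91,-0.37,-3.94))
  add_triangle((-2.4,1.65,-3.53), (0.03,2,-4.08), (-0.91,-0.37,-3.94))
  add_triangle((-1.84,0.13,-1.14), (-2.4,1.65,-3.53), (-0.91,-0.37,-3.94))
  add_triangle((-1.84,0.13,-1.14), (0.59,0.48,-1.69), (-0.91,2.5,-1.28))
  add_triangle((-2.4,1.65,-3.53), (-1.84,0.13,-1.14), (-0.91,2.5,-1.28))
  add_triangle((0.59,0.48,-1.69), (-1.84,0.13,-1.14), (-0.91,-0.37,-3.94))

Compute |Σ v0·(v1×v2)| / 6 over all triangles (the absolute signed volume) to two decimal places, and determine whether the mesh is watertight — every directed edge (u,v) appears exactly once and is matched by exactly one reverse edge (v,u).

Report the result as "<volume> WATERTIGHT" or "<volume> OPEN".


Per-triangle v0·(v1×v2)/6:
  t1: +3.1393
  t2: +0.5176
  t3: +1.1263
  t4: +3.7451
  t5: +1.8049
  t6: -1.4208
  t7: +1.2009
  t8: -0.8139
Σ = +9.2995 → |volume| = 9.30

Directed edges: 24 total, each appears once with its reverse present → watertight.

9.30 WATERTIGHT


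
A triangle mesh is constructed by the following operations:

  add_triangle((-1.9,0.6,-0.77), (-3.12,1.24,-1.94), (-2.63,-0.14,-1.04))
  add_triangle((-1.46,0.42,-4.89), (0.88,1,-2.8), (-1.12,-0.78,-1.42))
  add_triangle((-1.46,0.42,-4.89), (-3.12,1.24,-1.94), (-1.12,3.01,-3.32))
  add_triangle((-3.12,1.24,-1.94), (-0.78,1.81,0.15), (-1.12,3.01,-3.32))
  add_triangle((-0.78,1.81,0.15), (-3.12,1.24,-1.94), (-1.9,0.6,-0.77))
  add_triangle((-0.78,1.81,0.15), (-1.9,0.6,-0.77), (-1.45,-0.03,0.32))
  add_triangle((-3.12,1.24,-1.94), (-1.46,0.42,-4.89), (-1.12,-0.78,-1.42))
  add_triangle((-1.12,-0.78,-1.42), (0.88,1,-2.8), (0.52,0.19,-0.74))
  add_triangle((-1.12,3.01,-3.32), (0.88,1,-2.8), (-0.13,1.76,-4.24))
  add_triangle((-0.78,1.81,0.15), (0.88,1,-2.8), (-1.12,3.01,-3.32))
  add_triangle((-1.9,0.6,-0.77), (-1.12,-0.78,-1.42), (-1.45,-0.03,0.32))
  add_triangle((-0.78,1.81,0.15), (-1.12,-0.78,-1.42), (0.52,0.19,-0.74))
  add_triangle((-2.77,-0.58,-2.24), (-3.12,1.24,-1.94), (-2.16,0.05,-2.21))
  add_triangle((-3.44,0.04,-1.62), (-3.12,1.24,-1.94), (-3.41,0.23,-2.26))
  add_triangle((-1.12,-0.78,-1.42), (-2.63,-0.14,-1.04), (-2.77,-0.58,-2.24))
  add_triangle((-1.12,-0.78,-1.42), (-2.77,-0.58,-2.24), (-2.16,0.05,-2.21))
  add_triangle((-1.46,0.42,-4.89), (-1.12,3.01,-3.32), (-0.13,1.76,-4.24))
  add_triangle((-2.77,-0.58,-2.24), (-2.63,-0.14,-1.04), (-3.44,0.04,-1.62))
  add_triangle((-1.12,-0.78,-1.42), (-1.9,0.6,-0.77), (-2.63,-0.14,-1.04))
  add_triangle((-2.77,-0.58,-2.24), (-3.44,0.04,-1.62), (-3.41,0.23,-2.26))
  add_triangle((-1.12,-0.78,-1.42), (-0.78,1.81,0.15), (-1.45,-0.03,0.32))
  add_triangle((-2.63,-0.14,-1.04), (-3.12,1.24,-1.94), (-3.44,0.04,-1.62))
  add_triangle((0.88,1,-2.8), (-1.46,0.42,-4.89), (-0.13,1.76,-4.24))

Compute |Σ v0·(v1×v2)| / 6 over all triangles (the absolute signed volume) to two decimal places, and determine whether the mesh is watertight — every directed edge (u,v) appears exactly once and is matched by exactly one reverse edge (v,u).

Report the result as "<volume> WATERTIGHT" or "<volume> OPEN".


20.02 OPEN

Per-triangle v0·(v1×v2)/6:
  t1: +0.2055
  t2: +0.8306
  t3: +5.5298
  t4: +2.8933
  t5: +0.3721
  t6: +0.5214
  t7: +2.4766
  t8: +0.2269
  t9: +0.9971
  t10: +1.2576
  t11: +0.4751
  t12: -0.5781
  t13: +0.5401
  t14: +0.4001
  t15: +0.1762
  t16: +0.2359
  t17: +2.6691
  t18: +0.1612
  t19: -0.3062
  t20: +0.3317
  t21: -0.7398
  t22: +0.0910
  t23: +1.2490
Σ = +20.0163 → |volume| = 20.02

Directed edges: 69 total; 9 unmatched, e.g. (-1.12,-0.78,-1.42)→(-3.12,1.24,-1.94) → open.


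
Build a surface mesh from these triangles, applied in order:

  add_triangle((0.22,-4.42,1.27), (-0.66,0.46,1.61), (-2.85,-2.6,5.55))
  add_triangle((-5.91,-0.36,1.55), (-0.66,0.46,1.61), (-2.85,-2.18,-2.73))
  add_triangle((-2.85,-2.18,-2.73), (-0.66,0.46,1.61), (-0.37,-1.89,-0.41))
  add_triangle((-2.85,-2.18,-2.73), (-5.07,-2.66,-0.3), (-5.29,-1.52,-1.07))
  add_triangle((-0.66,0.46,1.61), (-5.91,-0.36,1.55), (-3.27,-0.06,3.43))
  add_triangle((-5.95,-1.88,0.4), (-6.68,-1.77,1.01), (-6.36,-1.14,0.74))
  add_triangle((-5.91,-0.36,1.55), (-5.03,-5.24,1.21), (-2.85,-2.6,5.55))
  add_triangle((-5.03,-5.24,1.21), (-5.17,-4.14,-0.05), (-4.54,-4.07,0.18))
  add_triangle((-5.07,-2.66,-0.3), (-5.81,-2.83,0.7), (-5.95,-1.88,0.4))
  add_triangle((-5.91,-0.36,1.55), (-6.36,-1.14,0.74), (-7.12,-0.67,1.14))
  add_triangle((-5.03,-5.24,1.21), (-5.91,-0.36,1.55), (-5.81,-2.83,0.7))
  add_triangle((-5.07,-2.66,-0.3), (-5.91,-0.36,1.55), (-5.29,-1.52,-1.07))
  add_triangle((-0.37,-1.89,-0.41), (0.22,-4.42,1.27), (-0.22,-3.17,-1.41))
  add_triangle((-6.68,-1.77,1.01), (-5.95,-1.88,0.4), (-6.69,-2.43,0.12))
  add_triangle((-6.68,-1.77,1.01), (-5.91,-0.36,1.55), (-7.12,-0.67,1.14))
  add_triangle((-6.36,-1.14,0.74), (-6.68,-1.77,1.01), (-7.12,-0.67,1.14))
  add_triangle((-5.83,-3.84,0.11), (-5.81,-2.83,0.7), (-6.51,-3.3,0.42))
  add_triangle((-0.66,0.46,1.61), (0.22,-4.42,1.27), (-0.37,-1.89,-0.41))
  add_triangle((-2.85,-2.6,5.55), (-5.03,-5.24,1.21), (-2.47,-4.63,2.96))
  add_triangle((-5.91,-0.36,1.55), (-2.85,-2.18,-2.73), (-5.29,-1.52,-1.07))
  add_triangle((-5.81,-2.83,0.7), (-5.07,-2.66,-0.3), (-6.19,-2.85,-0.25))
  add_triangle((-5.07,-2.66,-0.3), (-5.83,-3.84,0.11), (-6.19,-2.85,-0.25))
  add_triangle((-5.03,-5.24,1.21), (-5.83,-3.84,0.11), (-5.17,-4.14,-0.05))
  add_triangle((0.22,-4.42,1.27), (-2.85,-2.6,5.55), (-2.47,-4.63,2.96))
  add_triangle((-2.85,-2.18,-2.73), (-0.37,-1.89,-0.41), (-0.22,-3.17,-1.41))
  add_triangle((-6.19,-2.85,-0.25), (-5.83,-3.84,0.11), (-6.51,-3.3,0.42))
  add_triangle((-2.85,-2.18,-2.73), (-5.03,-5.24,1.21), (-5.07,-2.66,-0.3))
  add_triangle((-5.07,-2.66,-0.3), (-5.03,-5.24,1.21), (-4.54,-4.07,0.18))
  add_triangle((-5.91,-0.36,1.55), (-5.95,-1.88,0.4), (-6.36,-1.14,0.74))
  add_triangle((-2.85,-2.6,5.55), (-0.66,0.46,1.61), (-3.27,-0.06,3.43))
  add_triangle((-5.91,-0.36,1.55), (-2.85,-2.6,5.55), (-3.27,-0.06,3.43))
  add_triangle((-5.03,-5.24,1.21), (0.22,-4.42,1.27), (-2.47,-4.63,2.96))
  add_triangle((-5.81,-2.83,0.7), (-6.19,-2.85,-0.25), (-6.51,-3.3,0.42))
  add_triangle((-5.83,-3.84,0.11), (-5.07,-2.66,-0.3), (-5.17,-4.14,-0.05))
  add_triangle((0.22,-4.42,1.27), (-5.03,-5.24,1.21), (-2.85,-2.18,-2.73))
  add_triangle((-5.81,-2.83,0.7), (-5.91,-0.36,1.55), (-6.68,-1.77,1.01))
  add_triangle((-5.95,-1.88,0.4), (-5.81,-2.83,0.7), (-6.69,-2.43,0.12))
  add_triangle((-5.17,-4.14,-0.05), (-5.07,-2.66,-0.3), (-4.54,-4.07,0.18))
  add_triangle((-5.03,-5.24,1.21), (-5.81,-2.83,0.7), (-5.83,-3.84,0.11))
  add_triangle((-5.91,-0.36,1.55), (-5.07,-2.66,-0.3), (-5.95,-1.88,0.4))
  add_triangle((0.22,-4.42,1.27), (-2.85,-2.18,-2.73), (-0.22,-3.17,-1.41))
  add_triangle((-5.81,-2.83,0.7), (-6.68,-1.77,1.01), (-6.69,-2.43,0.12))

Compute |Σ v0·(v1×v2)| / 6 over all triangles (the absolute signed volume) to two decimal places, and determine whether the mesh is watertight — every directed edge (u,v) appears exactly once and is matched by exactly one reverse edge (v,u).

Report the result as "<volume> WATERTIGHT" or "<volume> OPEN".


91.24 WATERTIGHT

Per-triangle v0·(v1×v2)/6:
  t1: +1.5696
  t2: -1.1264
  t3: -1.6860
  t4: +3.1552
  t5: +1.0704
  t6: +0.3781
  t7: +23.5994
  t8: +0.2374
  t9: +0.9565
  t10: -0.3232
  t11: +3.7369
  t12: +3.7684
  t13: -0.5282
  t14: +0.0645
  t15: +0.8039
  t16: +0.3387
  t17: +0.2789
  t18: -1.0429
  t19: +9.1198
  t20: -0.7538
  t21: -0.3293
  t22: +0.2296
  t23: +1.0723
  t24: +5.9778
  t25: -0.8362
  t26: +0.7064
  t27: +6.5018
  t28: -1.1645
  t29: -0.5269
  t30: +1.9331
  t31: +6.8064
  t32: +6.9398
  t33: +0.1827
  t34: +0.3799
  t35: +12.4375
  t36: +0.7035
  t37: -0.4221
  t38: -0.1761
  t39: +2.1854
  t40: -0.2515
  t41: +4.1240
  t42: +1.1503
Σ = +91.2409 → |volume| = 91.24

Directed edges: 126 total, each appears once with its reverse present → watertight.


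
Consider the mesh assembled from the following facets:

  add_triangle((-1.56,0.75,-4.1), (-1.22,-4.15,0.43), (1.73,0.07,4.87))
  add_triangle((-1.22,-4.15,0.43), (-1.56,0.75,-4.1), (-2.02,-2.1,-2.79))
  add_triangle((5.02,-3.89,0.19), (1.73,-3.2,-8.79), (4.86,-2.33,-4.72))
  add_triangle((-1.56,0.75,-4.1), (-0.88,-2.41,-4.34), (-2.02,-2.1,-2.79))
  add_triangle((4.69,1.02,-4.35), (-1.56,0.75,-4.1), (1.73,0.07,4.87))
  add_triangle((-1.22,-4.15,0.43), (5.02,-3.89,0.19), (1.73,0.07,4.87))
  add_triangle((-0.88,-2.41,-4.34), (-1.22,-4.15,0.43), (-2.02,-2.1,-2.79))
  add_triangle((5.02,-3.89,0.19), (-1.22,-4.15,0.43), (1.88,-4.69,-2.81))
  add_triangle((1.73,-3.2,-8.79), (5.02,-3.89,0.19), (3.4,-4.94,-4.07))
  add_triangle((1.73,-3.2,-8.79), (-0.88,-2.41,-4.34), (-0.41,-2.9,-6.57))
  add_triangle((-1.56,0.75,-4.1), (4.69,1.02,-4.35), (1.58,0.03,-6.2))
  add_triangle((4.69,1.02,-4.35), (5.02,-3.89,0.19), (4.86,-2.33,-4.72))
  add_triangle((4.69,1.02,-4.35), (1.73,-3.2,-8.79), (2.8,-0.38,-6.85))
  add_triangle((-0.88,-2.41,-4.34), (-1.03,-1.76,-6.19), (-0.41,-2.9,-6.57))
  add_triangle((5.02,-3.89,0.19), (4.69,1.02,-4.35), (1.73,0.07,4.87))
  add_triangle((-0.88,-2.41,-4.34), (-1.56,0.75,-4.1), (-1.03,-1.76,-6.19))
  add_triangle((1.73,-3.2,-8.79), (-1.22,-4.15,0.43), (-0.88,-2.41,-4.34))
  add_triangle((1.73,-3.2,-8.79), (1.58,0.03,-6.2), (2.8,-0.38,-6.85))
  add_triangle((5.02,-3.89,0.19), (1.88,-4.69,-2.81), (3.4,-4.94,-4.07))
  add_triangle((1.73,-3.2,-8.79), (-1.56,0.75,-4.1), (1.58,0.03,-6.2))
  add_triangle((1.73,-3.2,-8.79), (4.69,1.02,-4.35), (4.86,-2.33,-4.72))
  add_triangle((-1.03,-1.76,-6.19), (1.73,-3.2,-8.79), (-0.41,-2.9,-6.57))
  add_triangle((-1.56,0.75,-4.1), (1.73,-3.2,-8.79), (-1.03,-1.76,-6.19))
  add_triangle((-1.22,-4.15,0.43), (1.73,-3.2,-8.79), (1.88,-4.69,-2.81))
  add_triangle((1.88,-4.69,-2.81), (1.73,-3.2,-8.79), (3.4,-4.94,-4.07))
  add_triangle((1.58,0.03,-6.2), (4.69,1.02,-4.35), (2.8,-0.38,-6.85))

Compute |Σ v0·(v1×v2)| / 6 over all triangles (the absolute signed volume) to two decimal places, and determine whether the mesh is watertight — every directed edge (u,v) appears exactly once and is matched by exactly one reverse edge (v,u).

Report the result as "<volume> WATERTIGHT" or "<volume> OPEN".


208.39 WATERTIGHT

Per-triangle v0·(v1×v2)/6:
  t1: +1.2506
  t2: -0.1984
  t3: +18.2687
  t4: +3.4742
  t5: +4.1849
  t6: +21.0443
  t7: +4.0960
  t8: +13.5709
  t9: +10.5485
  t10: +0.7798
  t11: +5.3911
  t12: +13.6567
  t13: +6.3344
  t14: +0.9970
  t15: +24.0525
  t16: +1.3769
  t17: +9.5605
  t18: +3.7505
  t19: +5.8007
  t20: +9.1126
  t21: +18.4297
  t22: +2.9051
  t23: +5.6754
  t24: +14.4713
  t25: +7.2392
  t26: +2.6173
Σ = +208.3902 → |volume| = 208.39

Directed edges: 78 total, each appears once with its reverse present → watertight.


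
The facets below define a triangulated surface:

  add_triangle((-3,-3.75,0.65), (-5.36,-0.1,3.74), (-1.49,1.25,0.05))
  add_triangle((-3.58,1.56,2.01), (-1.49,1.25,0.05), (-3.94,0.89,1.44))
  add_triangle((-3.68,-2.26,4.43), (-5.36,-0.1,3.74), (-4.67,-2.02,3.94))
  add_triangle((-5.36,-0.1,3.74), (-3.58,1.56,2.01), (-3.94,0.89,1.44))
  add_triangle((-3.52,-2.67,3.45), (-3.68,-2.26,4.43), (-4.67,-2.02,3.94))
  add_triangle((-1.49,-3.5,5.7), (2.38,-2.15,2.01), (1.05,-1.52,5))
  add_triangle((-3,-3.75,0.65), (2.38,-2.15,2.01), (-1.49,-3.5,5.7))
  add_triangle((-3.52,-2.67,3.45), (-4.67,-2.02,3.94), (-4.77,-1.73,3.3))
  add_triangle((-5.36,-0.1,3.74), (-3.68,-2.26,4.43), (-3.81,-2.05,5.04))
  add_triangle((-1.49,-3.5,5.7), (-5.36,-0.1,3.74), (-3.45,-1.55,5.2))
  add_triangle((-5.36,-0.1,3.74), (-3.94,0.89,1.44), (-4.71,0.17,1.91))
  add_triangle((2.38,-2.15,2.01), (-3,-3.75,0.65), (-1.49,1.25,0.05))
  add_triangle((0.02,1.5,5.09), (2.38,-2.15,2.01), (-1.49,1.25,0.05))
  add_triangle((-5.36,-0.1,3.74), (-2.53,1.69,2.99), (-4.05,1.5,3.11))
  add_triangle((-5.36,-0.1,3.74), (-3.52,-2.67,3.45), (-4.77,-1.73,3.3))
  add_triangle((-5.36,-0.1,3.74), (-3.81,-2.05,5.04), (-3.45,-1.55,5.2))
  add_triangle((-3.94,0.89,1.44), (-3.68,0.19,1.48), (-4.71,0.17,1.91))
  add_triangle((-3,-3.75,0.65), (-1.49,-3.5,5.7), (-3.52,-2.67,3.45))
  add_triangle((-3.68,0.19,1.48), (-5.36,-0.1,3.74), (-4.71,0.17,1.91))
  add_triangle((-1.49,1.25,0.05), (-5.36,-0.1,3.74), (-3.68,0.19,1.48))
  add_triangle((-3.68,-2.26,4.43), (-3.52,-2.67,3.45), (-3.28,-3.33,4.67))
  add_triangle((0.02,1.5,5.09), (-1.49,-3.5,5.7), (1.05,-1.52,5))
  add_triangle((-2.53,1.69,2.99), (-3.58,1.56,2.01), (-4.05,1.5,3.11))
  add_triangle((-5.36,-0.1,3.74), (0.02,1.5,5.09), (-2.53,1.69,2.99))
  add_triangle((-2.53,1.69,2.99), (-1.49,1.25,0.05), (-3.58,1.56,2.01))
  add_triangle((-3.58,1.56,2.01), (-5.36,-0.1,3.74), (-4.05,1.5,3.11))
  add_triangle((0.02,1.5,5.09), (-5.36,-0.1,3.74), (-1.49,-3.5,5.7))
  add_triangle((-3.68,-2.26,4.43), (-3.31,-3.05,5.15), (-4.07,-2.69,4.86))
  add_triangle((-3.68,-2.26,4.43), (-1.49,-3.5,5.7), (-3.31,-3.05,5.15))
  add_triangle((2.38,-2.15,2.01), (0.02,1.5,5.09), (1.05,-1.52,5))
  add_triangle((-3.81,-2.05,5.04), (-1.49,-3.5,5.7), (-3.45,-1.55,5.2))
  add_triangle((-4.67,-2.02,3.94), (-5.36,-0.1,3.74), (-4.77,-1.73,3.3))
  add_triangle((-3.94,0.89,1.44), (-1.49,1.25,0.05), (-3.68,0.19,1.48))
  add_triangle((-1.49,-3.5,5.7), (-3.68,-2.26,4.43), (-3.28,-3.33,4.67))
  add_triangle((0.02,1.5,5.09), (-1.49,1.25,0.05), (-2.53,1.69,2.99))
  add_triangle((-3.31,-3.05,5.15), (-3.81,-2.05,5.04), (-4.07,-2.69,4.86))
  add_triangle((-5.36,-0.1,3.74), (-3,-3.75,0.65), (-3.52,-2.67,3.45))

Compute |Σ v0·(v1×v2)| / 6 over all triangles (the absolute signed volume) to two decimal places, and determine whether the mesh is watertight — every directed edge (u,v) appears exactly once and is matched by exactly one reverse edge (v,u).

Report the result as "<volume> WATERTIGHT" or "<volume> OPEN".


88.19 OPEN

Per-triangle v0·(v1×v2)/6:
  t1: +4.9134
  t2: +0.6648
  t3: +1.8815
  t4: +1.4826
  t5: +0.9338
  t6: +6.3293
  t7: +11.7111
  t8: +0.5224
  t9: +1.3700
  t10: -2.4775
  t11: +0.8832
  t12: -3.2314
  t13: -0.9811
  t14: +1.2829
  t15: -1.5229
  t16: +1.7764
  t17: +0.0001
  t18: +6.8515
  t19: -0.0675
  t20: -1.0130
  t21: +0.8603
  t22: +8.3682
  t23: +0.5411
  t24: +6.2802
  t25: +0.8383
  t26: +1.0997
  t27: +22.0749
  t28: -0.1608
  t29: -0.5895
  t30: +3.6268
  t31: +1.8154
  t32: +1.0479
  t33: +0.1273
  t34: +2.0082
  t35: +1.6410
  t36: +0.6672
  t37: +6.6377
Σ = +88.1934 → |volume| = 88.19

Directed edges: 111 total; 9 unmatched, e.g. (-3.68,-2.26,4.43)→(-3.81,-2.05,5.04) → open.


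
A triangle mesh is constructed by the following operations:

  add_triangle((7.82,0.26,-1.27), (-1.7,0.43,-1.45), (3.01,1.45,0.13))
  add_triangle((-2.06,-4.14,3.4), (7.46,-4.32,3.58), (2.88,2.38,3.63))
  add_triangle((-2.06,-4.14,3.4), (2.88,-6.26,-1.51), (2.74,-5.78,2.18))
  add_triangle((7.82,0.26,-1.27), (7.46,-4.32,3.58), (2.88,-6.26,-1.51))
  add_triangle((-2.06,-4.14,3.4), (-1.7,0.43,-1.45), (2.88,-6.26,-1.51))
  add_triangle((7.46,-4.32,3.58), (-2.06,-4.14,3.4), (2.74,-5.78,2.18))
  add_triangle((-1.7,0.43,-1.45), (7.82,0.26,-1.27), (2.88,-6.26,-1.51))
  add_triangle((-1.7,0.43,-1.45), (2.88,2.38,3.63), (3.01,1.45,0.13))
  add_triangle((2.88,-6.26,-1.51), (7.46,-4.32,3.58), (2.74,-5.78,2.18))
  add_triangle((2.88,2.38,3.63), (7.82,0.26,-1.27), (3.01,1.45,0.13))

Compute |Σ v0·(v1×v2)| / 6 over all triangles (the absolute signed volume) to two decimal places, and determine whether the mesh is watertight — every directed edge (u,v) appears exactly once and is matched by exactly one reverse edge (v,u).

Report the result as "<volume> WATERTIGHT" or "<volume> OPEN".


175.16 OPEN

Per-triangle v0·(v1×v2)/6:
  t1: +3.4293
  t2: +36.9915
  t3: +15.1556
  t4: +45.8968
  t5: +13.3207
  t6: +17.1445
  t7: +14.9592
  t8: +2.8819
  t9: +20.0178
  t10: +5.3672
Σ = +175.1646 → |volume| = 175.16

Directed edges: 30 total; 6 unmatched, e.g. (7.46,-4.32,3.58)→(2.88,2.38,3.63) → open.


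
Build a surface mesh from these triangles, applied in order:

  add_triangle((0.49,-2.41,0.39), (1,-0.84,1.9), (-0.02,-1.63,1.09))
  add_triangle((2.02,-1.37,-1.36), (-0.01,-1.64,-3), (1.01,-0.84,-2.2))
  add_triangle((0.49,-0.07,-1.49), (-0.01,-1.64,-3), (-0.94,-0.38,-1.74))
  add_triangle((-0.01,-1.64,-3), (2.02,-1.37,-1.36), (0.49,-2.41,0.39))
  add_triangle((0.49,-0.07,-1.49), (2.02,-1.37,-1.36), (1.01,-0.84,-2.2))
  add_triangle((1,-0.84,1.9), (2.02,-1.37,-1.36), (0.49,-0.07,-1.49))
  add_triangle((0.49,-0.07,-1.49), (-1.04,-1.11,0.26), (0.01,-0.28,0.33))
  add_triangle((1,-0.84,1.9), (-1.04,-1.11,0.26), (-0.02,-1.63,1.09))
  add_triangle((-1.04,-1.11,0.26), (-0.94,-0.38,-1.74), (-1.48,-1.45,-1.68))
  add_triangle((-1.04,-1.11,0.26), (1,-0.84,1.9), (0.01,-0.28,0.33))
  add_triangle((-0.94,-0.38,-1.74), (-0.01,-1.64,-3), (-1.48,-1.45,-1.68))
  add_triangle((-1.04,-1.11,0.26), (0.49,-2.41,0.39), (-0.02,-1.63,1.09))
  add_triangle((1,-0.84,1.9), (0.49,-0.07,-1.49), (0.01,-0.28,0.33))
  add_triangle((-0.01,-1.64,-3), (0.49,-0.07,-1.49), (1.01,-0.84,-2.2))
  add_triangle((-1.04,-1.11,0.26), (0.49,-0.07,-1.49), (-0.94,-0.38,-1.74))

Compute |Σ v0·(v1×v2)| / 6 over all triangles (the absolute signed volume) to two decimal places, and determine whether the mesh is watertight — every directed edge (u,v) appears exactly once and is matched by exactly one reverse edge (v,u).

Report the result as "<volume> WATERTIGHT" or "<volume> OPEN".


5.80 OPEN

Per-triangle v0·(v1×v2)/6:
  t1: +0.5242
  t2: +0.6858
  t3: +0.4891
  t4: +2.5023
  t5: +0.1948
  t6: +0.1641
  t7: -0.1031
  t8: +0.2408
  t9: +0.1771
  t10: +0.0016
  t11: +0.6694
  t12: +0.4087
  t13: -0.0919
  t14: +0.2890
  t15: -0.3507
Σ = +5.8011 → |volume| = 5.80

Directed edges: 45 total; 7 unmatched, e.g. (0.49,-2.41,0.39)→(1,-0.84,1.9) → open.


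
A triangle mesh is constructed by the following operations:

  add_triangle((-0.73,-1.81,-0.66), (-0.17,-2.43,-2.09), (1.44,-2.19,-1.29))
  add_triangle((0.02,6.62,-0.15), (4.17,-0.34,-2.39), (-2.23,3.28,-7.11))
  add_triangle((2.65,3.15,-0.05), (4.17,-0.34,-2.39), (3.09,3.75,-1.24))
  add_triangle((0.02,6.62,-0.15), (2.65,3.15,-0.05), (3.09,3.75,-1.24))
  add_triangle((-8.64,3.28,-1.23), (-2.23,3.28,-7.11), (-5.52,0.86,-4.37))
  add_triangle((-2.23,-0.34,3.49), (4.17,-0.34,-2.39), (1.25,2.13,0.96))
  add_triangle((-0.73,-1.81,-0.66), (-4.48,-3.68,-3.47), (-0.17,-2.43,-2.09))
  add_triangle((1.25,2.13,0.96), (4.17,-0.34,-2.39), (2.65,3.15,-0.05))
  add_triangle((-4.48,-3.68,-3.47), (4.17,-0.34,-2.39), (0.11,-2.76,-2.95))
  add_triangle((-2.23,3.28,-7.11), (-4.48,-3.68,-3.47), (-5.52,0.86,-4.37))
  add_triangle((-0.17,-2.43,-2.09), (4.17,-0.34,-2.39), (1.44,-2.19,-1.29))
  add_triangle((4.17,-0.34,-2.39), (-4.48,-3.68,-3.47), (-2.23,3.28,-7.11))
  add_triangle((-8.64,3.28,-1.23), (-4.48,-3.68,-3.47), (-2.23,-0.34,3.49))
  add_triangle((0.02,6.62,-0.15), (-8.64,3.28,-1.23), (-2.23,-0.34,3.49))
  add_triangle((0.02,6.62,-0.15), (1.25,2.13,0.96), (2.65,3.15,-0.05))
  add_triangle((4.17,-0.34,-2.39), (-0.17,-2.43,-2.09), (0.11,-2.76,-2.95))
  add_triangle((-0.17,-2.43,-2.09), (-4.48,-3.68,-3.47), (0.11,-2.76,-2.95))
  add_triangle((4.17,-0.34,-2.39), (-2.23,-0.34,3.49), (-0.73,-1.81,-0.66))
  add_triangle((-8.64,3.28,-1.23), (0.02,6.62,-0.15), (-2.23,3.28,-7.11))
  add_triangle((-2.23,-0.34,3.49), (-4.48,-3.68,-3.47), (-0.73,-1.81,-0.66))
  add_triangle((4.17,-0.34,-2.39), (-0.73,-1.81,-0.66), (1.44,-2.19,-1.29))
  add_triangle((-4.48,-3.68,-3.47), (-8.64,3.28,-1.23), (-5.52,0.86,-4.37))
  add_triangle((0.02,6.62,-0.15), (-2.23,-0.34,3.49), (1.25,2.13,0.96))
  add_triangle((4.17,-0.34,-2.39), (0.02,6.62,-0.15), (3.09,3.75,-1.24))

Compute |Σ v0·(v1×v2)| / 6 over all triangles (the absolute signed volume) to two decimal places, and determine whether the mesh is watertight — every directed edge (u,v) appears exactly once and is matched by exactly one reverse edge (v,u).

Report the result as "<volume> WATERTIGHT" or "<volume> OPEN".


Per-triangle v0·(v1×v2)/6:
  t1: +0.7237
  t2: +38.3040
  t3: +2.8431
  t4: +3.4376
  t5: +24.6447
  t6: +4.0390
  t7: +1.6081
  t8: +1.6434
  t9: +3.4273
  t10: +21.3197
  t11: +2.3616
  t12: +36.5834
  t13: +34.3406
  t14: +36.0763
  t15: +2.9081
  t16: +0.7211
  t17: +1.0228
  t18: +3.2650
  t19: +64.2905
  t20: +4.6097
  t21: -0.9496
  t22: +22.7320
  t23: +7.2576
  t24: +2.8290
Σ = +320.0387 → |volume| = 320.04

Directed edges: 72 total, each appears once with its reverse present → watertight.

320.04 WATERTIGHT


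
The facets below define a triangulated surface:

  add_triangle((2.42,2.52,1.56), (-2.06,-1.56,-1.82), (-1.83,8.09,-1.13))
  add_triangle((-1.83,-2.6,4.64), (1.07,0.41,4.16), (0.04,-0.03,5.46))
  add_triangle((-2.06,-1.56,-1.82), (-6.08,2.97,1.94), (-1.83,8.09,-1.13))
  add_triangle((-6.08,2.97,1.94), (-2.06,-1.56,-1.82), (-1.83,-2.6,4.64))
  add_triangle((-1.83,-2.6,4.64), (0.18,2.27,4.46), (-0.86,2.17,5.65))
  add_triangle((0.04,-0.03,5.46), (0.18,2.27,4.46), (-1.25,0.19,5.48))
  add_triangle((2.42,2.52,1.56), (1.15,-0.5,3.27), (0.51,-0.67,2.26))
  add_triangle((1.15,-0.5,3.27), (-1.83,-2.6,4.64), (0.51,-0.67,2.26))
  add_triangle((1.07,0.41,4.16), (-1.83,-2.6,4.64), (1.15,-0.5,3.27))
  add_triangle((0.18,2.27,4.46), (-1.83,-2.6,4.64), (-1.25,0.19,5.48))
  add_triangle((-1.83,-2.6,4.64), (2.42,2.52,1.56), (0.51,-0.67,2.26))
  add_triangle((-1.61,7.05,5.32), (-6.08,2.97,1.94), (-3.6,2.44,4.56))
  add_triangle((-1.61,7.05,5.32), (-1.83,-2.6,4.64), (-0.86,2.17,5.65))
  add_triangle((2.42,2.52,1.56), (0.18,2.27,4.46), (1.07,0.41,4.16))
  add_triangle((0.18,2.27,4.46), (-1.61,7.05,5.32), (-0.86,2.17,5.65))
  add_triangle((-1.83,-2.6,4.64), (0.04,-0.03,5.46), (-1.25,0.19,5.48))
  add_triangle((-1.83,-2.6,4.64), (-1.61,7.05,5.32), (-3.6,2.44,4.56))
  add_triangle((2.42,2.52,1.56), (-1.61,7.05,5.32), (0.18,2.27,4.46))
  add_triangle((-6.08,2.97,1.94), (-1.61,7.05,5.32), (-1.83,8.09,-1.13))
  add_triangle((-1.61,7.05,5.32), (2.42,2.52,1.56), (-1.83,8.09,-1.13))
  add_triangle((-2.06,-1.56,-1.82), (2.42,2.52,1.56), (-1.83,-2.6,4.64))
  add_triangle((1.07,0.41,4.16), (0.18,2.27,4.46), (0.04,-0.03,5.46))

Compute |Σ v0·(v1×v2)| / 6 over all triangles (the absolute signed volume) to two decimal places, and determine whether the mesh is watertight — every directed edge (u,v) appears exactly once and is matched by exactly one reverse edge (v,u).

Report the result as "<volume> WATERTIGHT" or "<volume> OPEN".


Per-triangle v0·(v1×v2)/6:
  t1: +1.9955
  t2: +1.7012
  t3: +22.5216
  t4: +19.3188
  t5: +2.9546
  t6: +2.7233
  t7: -0.0973
  t8: +0.3187
  t9: +2.3786
  t10: -1.5284
  t11: -2.2784
  t12: +18.3329
  t13: +8.6002
  t14: +4.1487
  t15: +4.4690
  t16: +3.3959
  t17: +15.8611
  t18: +9.9491
  t19: +45.9258
  t20: +25.4573
  t21: -1.2356
  t22: +2.1125
Σ = +187.0250 → |volume| = 187.02

Directed edges: 66 total; 6 unmatched, e.g. (-1.83,-2.6,4.64)→(-6.08,2.97,1.94) → open.

187.02 OPEN
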